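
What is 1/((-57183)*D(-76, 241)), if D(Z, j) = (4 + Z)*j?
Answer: 1/992239416 ≈ 1.0078e-9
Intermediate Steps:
D(Z, j) = j*(4 + Z)
1/((-57183)*D(-76, 241)) = 1/((-57183)*((241*(4 - 76)))) = -1/(57183*(241*(-72))) = -1/57183/(-17352) = -1/57183*(-1/17352) = 1/992239416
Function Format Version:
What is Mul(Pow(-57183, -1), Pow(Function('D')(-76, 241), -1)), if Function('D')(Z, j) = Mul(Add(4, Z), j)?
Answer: Rational(1, 992239416) ≈ 1.0078e-9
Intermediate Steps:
Function('D')(Z, j) = Mul(j, Add(4, Z))
Mul(Pow(-57183, -1), Pow(Function('D')(-76, 241), -1)) = Mul(Pow(-57183, -1), Pow(Mul(241, Add(4, -76)), -1)) = Mul(Rational(-1, 57183), Pow(Mul(241, -72), -1)) = Mul(Rational(-1, 57183), Pow(-17352, -1)) = Mul(Rational(-1, 57183), Rational(-1, 17352)) = Rational(1, 992239416)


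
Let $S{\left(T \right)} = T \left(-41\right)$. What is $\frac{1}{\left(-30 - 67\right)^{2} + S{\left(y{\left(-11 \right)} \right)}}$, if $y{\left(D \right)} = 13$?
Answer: $\frac{1}{8876} \approx 0.00011266$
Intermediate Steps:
$S{\left(T \right)} = - 41 T$
$\frac{1}{\left(-30 - 67\right)^{2} + S{\left(y{\left(-11 \right)} \right)}} = \frac{1}{\left(-30 - 67\right)^{2} - 533} = \frac{1}{\left(-97\right)^{2} - 533} = \frac{1}{9409 - 533} = \frac{1}{8876}$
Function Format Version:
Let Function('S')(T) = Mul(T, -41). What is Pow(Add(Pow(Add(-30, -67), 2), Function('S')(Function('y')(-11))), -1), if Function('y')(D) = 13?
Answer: Rational(1, 8876) ≈ 0.00011266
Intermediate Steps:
Function('S')(T) = Mul(-41, T)
Pow(Add(Pow(Add(-30, -67), 2), Function('S')(Function('y')(-11))), -1) = Pow(Add(Pow(Add(-30, -67), 2), Mul(-41, 13)), -1) = Pow(Add(Pow(-97, 2), -533), -1) = Pow(Add(9409, -533), -1) = Pow(8876, -1) = Rational(1, 8876)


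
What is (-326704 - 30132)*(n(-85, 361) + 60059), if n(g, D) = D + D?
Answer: -21688848916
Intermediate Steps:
n(g, D) = 2*D
(-326704 - 30132)*(n(-85, 361) + 60059) = (-326704 - 30132)*(2*361 + 60059) = -356836*(722 + 60059) = -356836*60781 = -21688848916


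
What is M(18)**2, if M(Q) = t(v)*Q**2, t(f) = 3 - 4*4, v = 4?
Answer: 17740944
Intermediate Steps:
t(f) = -13 (t(f) = 3 - 16 = -13)
M(Q) = -13*Q**2
M(18)**2 = (-13*18**2)**2 = (-13*324)**2 = (-4212)**2 = 17740944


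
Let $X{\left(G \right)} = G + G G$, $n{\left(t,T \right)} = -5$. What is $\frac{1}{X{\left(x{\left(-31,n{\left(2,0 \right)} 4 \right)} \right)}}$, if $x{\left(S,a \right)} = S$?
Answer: $\frac{1}{930} \approx 0.0010753$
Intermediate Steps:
$X{\left(G \right)} = G + G^{2}$
$\frac{1}{X{\left(x{\left(-31,n{\left(2,0 \right)} 4 \right)} \right)}} = \frac{1}{\left(-31\right) \left(1 - 31\right)} = \frac{1}{\left(-31\right) \left(-30\right)} = \frac{1}{930}$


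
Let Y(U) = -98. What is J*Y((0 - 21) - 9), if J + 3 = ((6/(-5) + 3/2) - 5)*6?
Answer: 15288/5 ≈ 3057.6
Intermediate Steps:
J = -156/5 (J = -3 + ((6/(-5) + 3/2) - 5)*6 = -3 + ((6*(-⅕) + 3*(½)) - 5)*6 = -3 + ((-6/5 + 3/2) - 5)*6 = -3 + (3/10 - 5)*6 = -3 - 47/10*6 = -3 - 141/5 = -156/5 ≈ -31.200)
J*Y((0 - 21) - 9) = -156/5*(-98) = 15288/5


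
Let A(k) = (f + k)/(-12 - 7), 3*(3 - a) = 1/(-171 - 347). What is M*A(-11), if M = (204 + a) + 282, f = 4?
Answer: 759907/4218 ≈ 180.16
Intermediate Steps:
a = 4663/1554 (a = 3 - 1/(3*(-171 - 347)) = 3 - ⅓/(-518) = 3 - ⅓*(-1/518) = 3 + 1/1554 = 4663/1554 ≈ 3.0006)
A(k) = -4/19 - k/19 (A(k) = (4 + k)/(-12 - 7) = (4 + k)/(-19) = (4 + k)*(-1/19) = -4/19 - k/19)
M = 759907/1554 (M = (204 + 4663/1554) + 282 = 321679/1554 + 282 = 759907/1554 ≈ 489.00)
M*A(-11) = 759907*(-4/19 - 1/19*(-11))/1554 = 759907*(-4/19 + 11/19)/1554 = (759907/1554)*(7/19) = 759907/4218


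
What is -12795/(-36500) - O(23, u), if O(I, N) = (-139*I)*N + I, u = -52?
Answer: -1213746541/7300 ≈ -1.6627e+5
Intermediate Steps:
O(I, N) = I - 139*I*N (O(I, N) = -139*I*N + I = I - 139*I*N)
-12795/(-36500) - O(23, u) = -12795/(-36500) - 23*(1 - 139*(-52)) = -12795*(-1/36500) - 23*(1 + 7228) = 2559/7300 - 23*7229 = 2559/7300 - 1*166267 = 2559/7300 - 166267 = -1213746541/7300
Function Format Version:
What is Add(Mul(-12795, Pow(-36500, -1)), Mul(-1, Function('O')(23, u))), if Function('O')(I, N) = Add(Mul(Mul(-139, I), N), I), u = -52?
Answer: Rational(-1213746541, 7300) ≈ -1.6627e+5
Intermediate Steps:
Function('O')(I, N) = Add(I, Mul(-139, I, N)) (Function('O')(I, N) = Add(Mul(-139, I, N), I) = Add(I, Mul(-139, I, N)))
Add(Mul(-12795, Pow(-36500, -1)), Mul(-1, Function('O')(23, u))) = Add(Mul(-12795, Pow(-36500, -1)), Mul(-1, Mul(23, Add(1, Mul(-139, -52))))) = Add(Mul(-12795, Rational(-1, 36500)), Mul(-1, Mul(23, Add(1, 7228)))) = Add(Rational(2559, 7300), Mul(-1, Mul(23, 7229))) = Add(Rational(2559, 7300), Mul(-1, 166267)) = Add(Rational(2559, 7300), -166267) = Rational(-1213746541, 7300)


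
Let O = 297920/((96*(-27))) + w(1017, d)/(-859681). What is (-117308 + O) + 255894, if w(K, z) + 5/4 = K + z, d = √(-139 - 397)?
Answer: 38569264495841/278536644 - 2*I*√134/859681 ≈ 1.3847e+5 - 2.6931e-5*I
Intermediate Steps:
d = 2*I*√134 (d = √(-536) = 2*I*√134 ≈ 23.152*I)
w(K, z) = -5/4 + K + z (w(K, z) = -5/4 + (K + z) = -5/4 + K + z)
O = -32014849543/278536644 - 2*I*√134/859681 (O = 297920/((96*(-27))) + (-5/4 + 1017 + 2*I*√134)/(-859681) = 297920/(-2592) + (4063/4 + 2*I*√134)*(-1/859681) = 297920*(-1/2592) + (-4063/3438724 - 2*I*√134/859681) = -9310/81 + (-4063/3438724 - 2*I*√134/859681) = -32014849543/278536644 - 2*I*√134/859681 ≈ -114.94 - 2.6931e-5*I)
(-117308 + O) + 255894 = (-117308 + (-32014849543/278536644 - 2*I*√134/859681)) + 255894 = (-32706591483895/278536644 - 2*I*√134/859681) + 255894 = 38569264495841/278536644 - 2*I*√134/859681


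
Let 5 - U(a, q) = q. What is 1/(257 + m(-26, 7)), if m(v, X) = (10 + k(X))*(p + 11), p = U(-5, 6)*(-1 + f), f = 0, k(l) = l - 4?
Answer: 1/413 ≈ 0.0024213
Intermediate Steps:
k(l) = -4 + l
U(a, q) = 5 - q
p = 1 (p = (5 - 1*6)*(-1 + 0) = (5 - 6)*(-1) = -1*(-1) = 1)
m(v, X) = 72 + 12*X (m(v, X) = (10 + (-4 + X))*(1 + 11) = (6 + X)*12 = 72 + 12*X)
1/(257 + m(-26, 7)) = 1/(257 + (72 + 12*7)) = 1/(257 + (72 + 84)) = 1/(257 + 156) = 1/413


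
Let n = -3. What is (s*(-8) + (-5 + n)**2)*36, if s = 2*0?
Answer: 2304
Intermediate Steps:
s = 0
(s*(-8) + (-5 + n)**2)*36 = (0*(-8) + (-5 - 3)**2)*36 = (0 + (-8)**2)*36 = (0 + 64)*36 = 64*36 = 2304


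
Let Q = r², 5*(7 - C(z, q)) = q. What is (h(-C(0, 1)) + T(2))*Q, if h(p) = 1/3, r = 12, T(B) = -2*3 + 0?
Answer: -816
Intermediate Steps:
C(z, q) = 7 - q/5
T(B) = -6 (T(B) = -6 + 0 = -6)
Q = 144 (Q = 12² = 144)
h(p) = ⅓
(h(-C(0, 1)) + T(2))*Q = (⅓ - 6)*144 = -17/3*144 = -816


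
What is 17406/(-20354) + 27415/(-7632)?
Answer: -345423751/77670864 ≈ -4.4473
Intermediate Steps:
17406/(-20354) + 27415/(-7632) = 17406*(-1/20354) + 27415*(-1/7632) = -8703/10177 - 27415/7632 = -345423751/77670864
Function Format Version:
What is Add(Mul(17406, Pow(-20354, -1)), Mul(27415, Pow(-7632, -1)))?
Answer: Rational(-345423751, 77670864) ≈ -4.4473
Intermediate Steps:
Add(Mul(17406, Pow(-20354, -1)), Mul(27415, Pow(-7632, -1))) = Add(Mul(17406, Rational(-1, 20354)), Mul(27415, Rational(-1, 7632))) = Add(Rational(-8703, 10177), Rational(-27415, 7632)) = Rational(-345423751, 77670864)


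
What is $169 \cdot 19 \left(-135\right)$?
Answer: $-433485$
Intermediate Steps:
$169 \cdot 19 \left(-135\right) = 3211 \left(-135\right) = -433485$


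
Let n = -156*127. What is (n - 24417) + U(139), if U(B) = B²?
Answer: -24908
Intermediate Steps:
n = -19812
(n - 24417) + U(139) = (-19812 - 24417) + 139² = -44229 + 19321 = -24908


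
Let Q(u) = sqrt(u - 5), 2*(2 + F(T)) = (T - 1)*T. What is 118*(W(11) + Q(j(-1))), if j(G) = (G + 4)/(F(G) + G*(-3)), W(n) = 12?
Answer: 1416 + 59*I*sqrt(14) ≈ 1416.0 + 220.76*I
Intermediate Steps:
F(T) = -2 + T*(-1 + T)/2 (F(T) = -2 + ((T - 1)*T)/2 = -2 + ((-1 + T)*T)/2 = -2 + (T*(-1 + T))/2 = -2 + T*(-1 + T)/2)
j(G) = (4 + G)/(-2 + G**2/2 - 7*G/2) (j(G) = (G + 4)/((-2 + G**2/2 - G/2) + G*(-3)) = (4 + G)/((-2 + G**2/2 - G/2) - 3*G) = (4 + G)/(-2 + G**2/2 - 7*G/2))
Q(u) = sqrt(-5 + u)
118*(W(11) + Q(j(-1))) = 118*(12 + sqrt(-5 + 2*(4 - 1)/(-4 + (-1)**2 - 7*(-1)))) = 118*(12 + sqrt(-5 + 2*3/(-4 + 1 + 7))) = 118*(12 + sqrt(-5 + 2*3/4)) = 118*(12 + sqrt(-5 + 2*(1/4)*3)) = 118*(12 + sqrt(-5 + 3/2)) = 118*(12 + sqrt(-7/2)) = 118*(12 + I*sqrt(14)/2) = 1416 + 59*I*sqrt(14)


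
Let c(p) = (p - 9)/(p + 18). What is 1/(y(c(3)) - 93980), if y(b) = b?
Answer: -7/657862 ≈ -1.0641e-5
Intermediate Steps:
c(p) = (-9 + p)/(18 + p)
1/(y(c(3)) - 93980) = 1/((-9 + 3)/(18 + 3) - 93980) = 1/(-6/21 - 93980) = 1/((1/21)*(-6) - 93980) = 1/(-2/7 - 93980) = 1/(-657862/7) = -7/657862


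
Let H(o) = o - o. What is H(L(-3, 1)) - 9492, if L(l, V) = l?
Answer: -9492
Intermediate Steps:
H(o) = 0
H(L(-3, 1)) - 9492 = 0 - 9492 = -9492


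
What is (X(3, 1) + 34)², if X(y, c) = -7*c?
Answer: 729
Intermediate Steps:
(X(3, 1) + 34)² = (-7*1 + 34)² = (-7 + 34)² = 27² = 729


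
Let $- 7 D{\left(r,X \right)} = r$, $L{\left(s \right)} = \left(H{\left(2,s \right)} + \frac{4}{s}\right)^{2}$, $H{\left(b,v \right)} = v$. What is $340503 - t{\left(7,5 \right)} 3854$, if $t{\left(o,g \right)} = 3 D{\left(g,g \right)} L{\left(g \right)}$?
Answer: $\frac{21641247}{35} \approx 6.1832 \cdot 10^{5}$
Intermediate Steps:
$L{\left(s \right)} = \left(s + \frac{4}{s}\right)^{2}$
$D{\left(r,X \right)} = - \frac{r}{7}$
$t{\left(o,g \right)} = - \frac{3 \left(4 + g^{2}\right)^{2}}{7 g}$ ($t{\left(o,g \right)} = 3 \left(- \frac{g}{7}\right) \frac{\left(4 + g^{2}\right)^{2}}{g^{2}} = - \frac{3 g}{7} \frac{\left(4 + g^{2}\right)^{2}}{g^{2}} = - \frac{3 \left(4 + g^{2}\right)^{2}}{7 g}$)
$340503 - t{\left(7,5 \right)} 3854 = 340503 - - \frac{3 \left(4 + 5^{2}\right)^{2}}{7 \cdot 5} \cdot 3854 = 340503 - \left(- \frac{3}{7}\right) \frac{1}{5} \left(4 + 25\right)^{2} \cdot 3854 = 340503 - \left(- \frac{3}{7}\right) \frac{1}{5} \cdot 29^{2} \cdot 3854 = 340503 - \left(- \frac{3}{7}\right) \frac{1}{5} \cdot 841 \cdot 3854 = 340503 - \left(- \frac{2523}{35}\right) 3854 = 340503 - - \frac{9723642}{35} = 340503 + \frac{9723642}{35} = \frac{21641247}{35}$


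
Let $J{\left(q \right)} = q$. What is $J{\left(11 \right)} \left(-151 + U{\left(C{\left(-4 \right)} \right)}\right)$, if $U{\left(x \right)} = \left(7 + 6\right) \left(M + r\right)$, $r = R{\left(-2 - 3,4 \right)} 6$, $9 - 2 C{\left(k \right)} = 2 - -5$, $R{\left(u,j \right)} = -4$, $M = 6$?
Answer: $-4235$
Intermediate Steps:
$C{\left(k \right)} = 1$ ($C{\left(k \right)} = \frac{9}{2} - \frac{2 - -5}{2} = \frac{9}{2} - \frac{2 + 5}{2} = \frac{9}{2} - \frac{7}{2} = 1$)
$r = -24$ ($r = \left(-4\right) 6 = -24$)
$U{\left(x \right)} = -234$ ($U{\left(x \right)} = \left(7 + 6\right) \left(6 - 24\right) = 13 \left(-18\right) = -234$)
$J{\left(11 \right)} \left(-151 + U{\left(C{\left(-4 \right)} \right)}\right) = 11 \left(-151 - 234\right) = 11 \left(-385\right) = -4235$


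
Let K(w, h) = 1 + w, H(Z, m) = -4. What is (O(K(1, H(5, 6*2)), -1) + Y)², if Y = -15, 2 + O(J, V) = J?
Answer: 225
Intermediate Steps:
O(J, V) = -2 + J
(O(K(1, H(5, 6*2)), -1) + Y)² = ((-2 + (1 + 1)) - 15)² = ((-2 + 2) - 15)² = (0 - 15)² = (-15)² = 225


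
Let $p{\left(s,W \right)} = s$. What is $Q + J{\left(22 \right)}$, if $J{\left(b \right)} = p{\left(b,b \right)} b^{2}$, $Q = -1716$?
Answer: $8932$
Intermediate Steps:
$J{\left(b \right)} = b^{3}$ ($J{\left(b \right)} = b b^{2} = b^{3}$)
$Q + J{\left(22 \right)} = -1716 + 22^{3} = -1716 + 10648 = 8932$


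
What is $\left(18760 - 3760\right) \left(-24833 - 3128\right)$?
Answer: $-419415000$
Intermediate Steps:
$\left(18760 - 3760\right) \left(-24833 - 3128\right) = \left(18760 - 3760\right) \left(-27961\right) = 15000 \left(-27961\right) = -419415000$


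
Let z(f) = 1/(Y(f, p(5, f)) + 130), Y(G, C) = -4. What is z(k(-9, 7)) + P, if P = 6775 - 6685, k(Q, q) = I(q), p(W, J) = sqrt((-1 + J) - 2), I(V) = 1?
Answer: 11341/126 ≈ 90.008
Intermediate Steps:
p(W, J) = sqrt(-3 + J)
k(Q, q) = 1
z(f) = 1/126 (z(f) = 1/(-4 + 130) = 1/126)
P = 90
z(k(-9, 7)) + P = 1/126 + 90 = 11341/126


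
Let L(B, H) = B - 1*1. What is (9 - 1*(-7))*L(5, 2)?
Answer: 64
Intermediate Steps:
L(B, H) = -1 + B (L(B, H) = B - 1 = -1 + B)
(9 - 1*(-7))*L(5, 2) = (9 - 1*(-7))*(-1 + 5) = (9 + 7)*4 = 16*4 = 64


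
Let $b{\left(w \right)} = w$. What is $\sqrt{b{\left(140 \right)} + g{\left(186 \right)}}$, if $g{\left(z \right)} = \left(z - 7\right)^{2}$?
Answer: $\sqrt{32181} \approx 179.39$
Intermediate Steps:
$g{\left(z \right)} = \left(-7 + z\right)^{2}$
$\sqrt{b{\left(140 \right)} + g{\left(186 \right)}} = \sqrt{140 + \left(-7 + 186\right)^{2}} = \sqrt{140 + 179^{2}} = \sqrt{140 + 32041} = \sqrt{32181}$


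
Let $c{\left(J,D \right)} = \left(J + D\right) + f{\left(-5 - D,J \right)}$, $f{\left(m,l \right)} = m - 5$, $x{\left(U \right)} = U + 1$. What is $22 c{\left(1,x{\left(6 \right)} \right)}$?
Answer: $-198$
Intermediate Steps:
$x{\left(U \right)} = 1 + U$
$f{\left(m,l \right)} = -5 + m$
$c{\left(J,D \right)} = -10 + J$ ($c{\left(J,D \right)} = \left(J + D\right) - \left(10 + D\right) = \left(D + J\right) - \left(10 + D\right) = -10 + J$)
$22 c{\left(1,x{\left(6 \right)} \right)} = 22 \left(-10 + 1\right) = 22 \left(-9\right) = -198$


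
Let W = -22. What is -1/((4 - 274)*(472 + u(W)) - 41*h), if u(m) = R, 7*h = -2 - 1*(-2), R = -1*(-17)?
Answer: 1/132030 ≈ 7.5740e-6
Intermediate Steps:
R = 17
h = 0 (h = (-2 - 1*(-2))/7 = (-2 + 2)/7 = (⅐)*0 = 0)
u(m) = 17
-1/((4 - 274)*(472 + u(W)) - 41*h) = -1/((4 - 274)*(472 + 17) - 41*0) = -1/(-270*489 + 0) = -1/(-132030 + 0) = -1/(-132030) = -1*(-1/132030) = 1/132030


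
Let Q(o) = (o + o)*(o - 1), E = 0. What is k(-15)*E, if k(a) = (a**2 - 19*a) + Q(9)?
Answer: 0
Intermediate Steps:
Q(o) = 2*o*(-1 + o) (Q(o) = (2*o)*(-1 + o) = 2*o*(-1 + o))
k(a) = 144 + a**2 - 19*a (k(a) = (a**2 - 19*a) + 2*9*(-1 + 9) = (a**2 - 19*a) + 2*9*8 = (a**2 - 19*a) + 144 = 144 + a**2 - 19*a)
k(-15)*E = (144 + (-15)**2 - 19*(-15))*0 = (144 + 225 + 285)*0 = 654*0 = 0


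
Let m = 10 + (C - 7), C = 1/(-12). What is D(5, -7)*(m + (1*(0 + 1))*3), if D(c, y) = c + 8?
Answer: 923/12 ≈ 76.917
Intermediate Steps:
C = -1/12 ≈ -0.083333
D(c, y) = 8 + c
m = 35/12 (m = 10 + (-1/12 - 7) = 10 - 85/12 = 35/12 ≈ 2.9167)
D(5, -7)*(m + (1*(0 + 1))*3) = (8 + 5)*(35/12 + (1*(0 + 1))*3) = 13*(35/12 + (1*1)*3) = 13*(35/12 + 1*3) = 13*(35/12 + 3) = 13*(71/12) = 923/12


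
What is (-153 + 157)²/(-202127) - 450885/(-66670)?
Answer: 18226993135/2695161418 ≈ 6.7629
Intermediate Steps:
(-153 + 157)²/(-202127) - 450885/(-66670) = 4²*(-1/202127) - 450885*(-1/66670) = 16*(-1/202127) + 90177/13334 = -16/202127 + 90177/13334 = 18226993135/2695161418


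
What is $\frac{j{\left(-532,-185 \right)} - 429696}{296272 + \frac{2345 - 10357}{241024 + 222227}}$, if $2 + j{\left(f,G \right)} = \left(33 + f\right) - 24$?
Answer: $- \frac{199300308471}{137248292260} \approx -1.4521$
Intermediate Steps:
$j{\left(f,G \right)} = 7 + f$ ($j{\left(f,G \right)} = -2 + \left(\left(33 + f\right) - 24\right) = -2 + \left(9 + f\right) = 7 + f$)
$\frac{j{\left(-532,-185 \right)} - 429696}{296272 + \frac{2345 - 10357}{241024 + 222227}} = \frac{\left(7 - 532\right) - 429696}{296272 + \frac{2345 - 10357}{241024 + 222227}} = \frac{-525 - 429696}{296272 - \frac{8012}{463251}} = - \frac{430221}{296272 - \frac{8012}{463251}} = - \frac{430221}{\frac{137248292260}{463251}} = \left(-430221\right) \frac{463251}{137248292260} = - \frac{199300308471}{137248292260}$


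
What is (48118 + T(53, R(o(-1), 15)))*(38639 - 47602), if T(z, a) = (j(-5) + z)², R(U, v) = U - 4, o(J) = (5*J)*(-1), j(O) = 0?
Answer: -456458701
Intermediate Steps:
o(J) = -5*J
R(U, v) = -4 + U
T(z, a) = z² (T(z, a) = (0 + z)² = z²)
(48118 + T(53, R(o(-1), 15)))*(38639 - 47602) = (48118 + 53²)*(38639 - 47602) = (48118 + 2809)*(-8963) = 50927*(-8963) = -456458701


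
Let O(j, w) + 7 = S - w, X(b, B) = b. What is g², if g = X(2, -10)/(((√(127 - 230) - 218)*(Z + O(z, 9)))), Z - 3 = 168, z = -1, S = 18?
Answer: 4/(29929*(-218 + I*√103)²) ≈ 2.794e-9 + 2.6072e-10*I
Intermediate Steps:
Z = 171 (Z = 3 + 168 = 171)
O(j, w) = 11 - w (O(j, w) = -7 + (18 - w) = 11 - w)
g = 2/(-37714 + 173*I*√103) (g = 2/(((√(127 - 230) - 218)*(171 + (11 - 1*9)))) = 2/(((√(-103) - 218)*(171 + (11 - 9)))) = 2/(((I*√103 - 218)*(171 + 2))) = 2/(((-218 + I*√103)*173)) = 2/(-37714 + 173*I*√103) ≈ -5.2916e-5 - 2.4635e-6*I)
g² = (-436/8239471 - 2*I*√103/8239471)²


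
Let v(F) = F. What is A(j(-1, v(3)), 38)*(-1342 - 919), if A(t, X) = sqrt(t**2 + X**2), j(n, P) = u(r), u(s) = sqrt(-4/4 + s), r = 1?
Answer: -85918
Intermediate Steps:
u(s) = sqrt(-1 + s) (u(s) = sqrt(-4*1/4 + s) = sqrt(-1 + s))
j(n, P) = 0 (j(n, P) = sqrt(-1 + 1) = sqrt(0) = 0)
A(t, X) = sqrt(X**2 + t**2)
A(j(-1, v(3)), 38)*(-1342 - 919) = sqrt(38**2 + 0**2)*(-1342 - 919) = sqrt(1444 + 0)*(-2261) = sqrt(1444)*(-2261) = 38*(-2261) = -85918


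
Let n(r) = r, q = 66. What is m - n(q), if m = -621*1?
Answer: -687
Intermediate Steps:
m = -621
m - n(q) = -621 - 1*66 = -621 - 66 = -687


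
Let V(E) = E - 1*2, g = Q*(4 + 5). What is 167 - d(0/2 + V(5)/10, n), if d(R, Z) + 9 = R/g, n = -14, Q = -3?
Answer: 15841/90 ≈ 176.01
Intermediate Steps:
g = -27 (g = -3*(4 + 5) = -3*9 = -27)
V(E) = -2 + E (V(E) = E - 2 = -2 + E)
d(R, Z) = -9 - R/27 (d(R, Z) = -9 + R/(-27) = -9 + R*(-1/27) = -9 - R/27)
167 - d(0/2 + V(5)/10, n) = 167 - (-9 - (0/2 + (-2 + 5)/10)/27) = 167 - (-9 - (0*(1/2) + 3*(1/10))/27) = 167 - (-9 - (0 + 3/10)/27) = 167 - (-9 - 1/27*3/10) = 167 - (-9 - 1/90) = 167 - 1*(-811/90) = 167 + 811/90 = 15841/90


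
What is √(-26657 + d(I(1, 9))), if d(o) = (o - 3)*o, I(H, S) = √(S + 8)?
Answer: √(-26640 - 3*√17) ≈ 163.26*I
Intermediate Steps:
I(H, S) = √(8 + S)
d(o) = o*(-3 + o) (d(o) = (-3 + o)*o = o*(-3 + o))
√(-26657 + d(I(1, 9))) = √(-26657 + √(8 + 9)*(-3 + √(8 + 9))) = √(-26657 + √17*(-3 + √17))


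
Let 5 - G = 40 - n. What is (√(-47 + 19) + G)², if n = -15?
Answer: 2472 - 200*I*√7 ≈ 2472.0 - 529.15*I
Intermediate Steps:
G = -50 (G = 5 - (40 - 1*(-15)) = 5 - (40 + 15) = 5 - 1*55 = 5 - 55 = -50)
(√(-47 + 19) + G)² = (√(-47 + 19) - 50)² = (√(-28) - 50)² = (2*I*√7 - 50)² = (-50 + 2*I*√7)²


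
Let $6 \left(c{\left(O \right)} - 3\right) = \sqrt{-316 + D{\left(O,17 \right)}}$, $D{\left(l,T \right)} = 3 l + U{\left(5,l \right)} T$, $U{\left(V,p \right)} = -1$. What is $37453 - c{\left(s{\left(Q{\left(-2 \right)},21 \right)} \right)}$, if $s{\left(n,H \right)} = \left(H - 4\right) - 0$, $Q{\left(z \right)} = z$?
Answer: $37450 - \frac{i \sqrt{282}}{6} \approx 37450.0 - 2.7988 i$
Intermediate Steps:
$s{\left(n,H \right)} = -4 + H$ ($s{\left(n,H \right)} = \left(-4 + H\right) + 0 = -4 + H$)
$D{\left(l,T \right)} = - T + 3 l$ ($D{\left(l,T \right)} = 3 l - T = - T + 3 l$)
$c{\left(O \right)} = 3 + \frac{\sqrt{-333 + 3 O}}{6}$ ($c{\left(O \right)} = 3 + \frac{\sqrt{-316 + \left(\left(-1\right) 17 + 3 O\right)}}{6} = 3 + \frac{\sqrt{-316 + \left(-17 + 3 O\right)}}{6} = 3 + \frac{\sqrt{-333 + 3 O}}{6}$)
$37453 - c{\left(s{\left(Q{\left(-2 \right)},21 \right)} \right)} = 37453 - \left(3 + \frac{\sqrt{-333 + 3 \left(-4 + 21\right)}}{6}\right) = 37453 - \left(3 + \frac{\sqrt{-333 + 3 \cdot 17}}{6}\right) = 37453 - \left(3 + \frac{\sqrt{-333 + 51}}{6}\right) = 37453 - \left(3 + \frac{\sqrt{-282}}{6}\right) = 37453 - \left(3 + \frac{i \sqrt{282}}{6}\right) = 37450 - \frac{i \sqrt{282}}{6}$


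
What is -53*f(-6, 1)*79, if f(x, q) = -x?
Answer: -25122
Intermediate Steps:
-53*f(-6, 1)*79 = -(-53)*(-6)*79 = -53*6*79 = -318*79 = -25122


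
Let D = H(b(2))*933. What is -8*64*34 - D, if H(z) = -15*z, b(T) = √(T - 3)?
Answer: -17408 + 13995*I ≈ -17408.0 + 13995.0*I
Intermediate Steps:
b(T) = √(-3 + T)
D = -13995*I (D = -15*√(-3 + 2)*933 = -15*I*933 = -13995*I ≈ -13995.0*I)
-8*64*34 - D = -8*64*34 - (-13995)*I = -512*34 + 13995*I = -17408 + 13995*I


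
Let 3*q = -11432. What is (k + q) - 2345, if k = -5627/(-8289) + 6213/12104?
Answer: -617478772619/100330056 ≈ -6154.5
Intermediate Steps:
q = -11432/3 (q = (1/3)*(-11432) = -11432/3 ≈ -3810.7)
k = 119608765/100330056 (k = -5627*(-1/8289) + 6213*(1/12104) = 5627/8289 + 6213/12104 = 119608765/100330056 ≈ 1.1922)
(k + q) - 2345 = (119608765/100330056 - 11432/3) - 2345 = -382204791299/100330056 - 2345 = -617478772619/100330056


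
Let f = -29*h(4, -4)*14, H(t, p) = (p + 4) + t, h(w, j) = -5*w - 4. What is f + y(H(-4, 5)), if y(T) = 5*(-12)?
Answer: 9684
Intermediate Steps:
h(w, j) = -4 - 5*w
H(t, p) = 4 + p + t (H(t, p) = (4 + p) + t = 4 + p + t)
y(T) = -60
f = 9744 (f = -29*(-4 - 5*4)*14 = -29*(-4 - 20)*14 = -29*(-24)*14 = 696*14 = 9744)
f + y(H(-4, 5)) = 9744 - 60 = 9684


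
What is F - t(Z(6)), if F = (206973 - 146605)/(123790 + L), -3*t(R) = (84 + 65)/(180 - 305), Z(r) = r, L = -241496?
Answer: -20088097/22069875 ≈ -0.91020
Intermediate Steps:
t(R) = 149/375 (t(R) = -(84 + 65)/(3*(180 - 305)) = -149/(3*(-125)) = -149*(-1)/(3*125) = -⅓*(-149/125) = 149/375)
F = -30184/58853 (F = (206973 - 146605)/(123790 - 241496) = 60368/(-117706) = 60368*(-1/117706) = -30184/58853 ≈ -0.51287)
F - t(Z(6)) = -30184/58853 - 1*149/375 = -30184/58853 - 149/375 = -20088097/22069875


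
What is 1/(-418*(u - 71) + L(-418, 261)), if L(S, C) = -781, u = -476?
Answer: 1/227865 ≈ 4.3886e-6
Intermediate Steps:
1/(-418*(u - 71) + L(-418, 261)) = 1/(-418*(-476 - 71) - 781) = 1/(-418*(-547) - 781) = 1/(228646 - 781) = 1/227865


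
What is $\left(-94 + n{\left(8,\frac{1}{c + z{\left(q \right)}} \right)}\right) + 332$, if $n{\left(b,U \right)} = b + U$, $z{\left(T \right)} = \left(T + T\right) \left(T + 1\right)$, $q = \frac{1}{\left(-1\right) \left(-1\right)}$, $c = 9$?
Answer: $\frac{3199}{13} \approx 246.08$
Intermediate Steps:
$q = 1$ ($q = 1^{-1} = 1$)
$z{\left(T \right)} = 2 T \left(1 + T\right)$
$n{\left(b,U \right)} = U + b$
$\left(-94 + n{\left(8,\frac{1}{c + z{\left(q \right)}} \right)}\right) + 332 = \left(-94 + \left(\frac{1}{9 + 2 \cdot 1 \left(1 + 1\right)} + 8\right)\right) + 332 = \left(-94 + \left(\frac{1}{9 + 2 \cdot 1 \cdot 2} + 8\right)\right) + 332 = \left(-94 + \left(\frac{1}{9 + 4} + 8\right)\right) + 332 = \left(-94 + \left(\frac{1}{13} + 8\right)\right) + 332 = \left(-94 + \frac{105}{13}\right) + 332 = - \frac{1117}{13} + 332 = \frac{3199}{13}$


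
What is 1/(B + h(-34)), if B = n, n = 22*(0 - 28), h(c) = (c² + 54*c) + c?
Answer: -1/1330 ≈ -0.00075188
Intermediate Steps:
h(c) = c² + 55*c
n = -616 (n = 22*(-28) = -616)
B = -616
1/(B + h(-34)) = 1/(-616 - 34*(55 - 34)) = 1/(-616 - 34*21) = 1/(-616 - 714) = 1/(-1330) = -1/1330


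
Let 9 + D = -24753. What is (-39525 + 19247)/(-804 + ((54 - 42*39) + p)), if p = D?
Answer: 10139/13575 ≈ 0.74689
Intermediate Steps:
D = -24762 (D = -9 - 24753 = -24762)
p = -24762
(-39525 + 19247)/(-804 + ((54 - 42*39) + p)) = (-39525 + 19247)/(-804 + ((54 - 42*39) - 24762)) = -20278/(-804 + ((54 - 1638) - 24762)) = -20278/(-804 + (-1584 - 24762)) = -20278/(-804 - 26346) = -20278/(-27150) = -20278*(-1/27150) = 10139/13575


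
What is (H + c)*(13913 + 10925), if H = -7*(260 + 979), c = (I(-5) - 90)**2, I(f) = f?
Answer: 8742976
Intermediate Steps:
c = 9025 (c = (-5 - 90)**2 = (-95)**2 = 9025)
H = -8673 (H = -7*1239 = -8673)
(H + c)*(13913 + 10925) = (-8673 + 9025)*(13913 + 10925) = 352*24838 = 8742976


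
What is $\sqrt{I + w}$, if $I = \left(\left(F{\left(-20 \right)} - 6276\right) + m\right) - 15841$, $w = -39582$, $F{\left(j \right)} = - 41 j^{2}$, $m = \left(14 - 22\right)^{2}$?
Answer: $i \sqrt{78035} \approx 279.35 i$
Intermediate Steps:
$m = 64$ ($m = \left(-8\right)^{2} = 64$)
$I = -38453$ ($I = \left(\left(- 41 \left(-20\right)^{2} - 6276\right) + 64\right) - 15841 = \left(\left(\left(-41\right) 400 - 6276\right) + 64\right) - 15841 = \left(\left(-16400 - 6276\right) + 64\right) - 15841 = \left(-22676 + 64\right) - 15841 = -22612 - 15841 = -38453$)
$\sqrt{I + w} = \sqrt{-38453 - 39582} = \sqrt{-78035} = i \sqrt{78035}$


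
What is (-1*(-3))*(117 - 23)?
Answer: 282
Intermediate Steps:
(-1*(-3))*(117 - 23) = 3*94 = 282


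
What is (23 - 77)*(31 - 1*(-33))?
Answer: -3456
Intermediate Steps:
(23 - 77)*(31 - 1*(-33)) = -54*(31 + 33) = -54*64 = -3456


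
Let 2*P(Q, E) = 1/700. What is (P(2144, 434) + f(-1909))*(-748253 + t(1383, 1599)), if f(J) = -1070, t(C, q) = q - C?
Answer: 1120558677963/1400 ≈ 8.0040e+8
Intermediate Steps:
P(Q, E) = 1/1400 (P(Q, E) = (½)/700 = (½)*(1/700) = 1/1400)
(P(2144, 434) + f(-1909))*(-748253 + t(1383, 1599)) = (1/1400 - 1070)*(-748253 + (1599 - 1*1383)) = -1497999*(-748253 + (1599 - 1383))/1400 = -1497999*(-748253 + 216)/1400 = -1497999/1400*(-748037) = 1120558677963/1400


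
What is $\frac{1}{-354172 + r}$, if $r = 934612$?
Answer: $\frac{1}{580440} \approx 1.7228 \cdot 10^{-6}$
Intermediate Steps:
$\frac{1}{-354172 + r} = \frac{1}{-354172 + 934612} = \frac{1}{580440}$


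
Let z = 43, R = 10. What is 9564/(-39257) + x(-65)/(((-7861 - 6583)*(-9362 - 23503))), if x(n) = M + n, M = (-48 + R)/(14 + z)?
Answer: -13620159239149/55906136308260 ≈ -0.24363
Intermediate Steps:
M = -⅔ (M = (-48 + 10)/(14 + 43) = -38/57 = -38*1/57 = -⅔ ≈ -0.66667)
x(n) = -⅔ + n
9564/(-39257) + x(-65)/(((-7861 - 6583)*(-9362 - 23503))) = 9564/(-39257) + (-⅔ - 65)/(((-7861 - 6583)*(-9362 - 23503))) = 9564*(-1/39257) - 197/(3*((-14444*(-32865)))) = -9564/39257 - 197/3/474702060 = -9564/39257 - 197/3*1/474702060 = -9564/39257 - 197/1424106180 = -13620159239149/55906136308260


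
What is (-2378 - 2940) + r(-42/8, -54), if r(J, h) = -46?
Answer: -5364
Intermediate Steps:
(-2378 - 2940) + r(-42/8, -54) = (-2378 - 2940) - 46 = -5318 - 46 = -5364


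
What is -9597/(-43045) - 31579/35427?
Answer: -1019325136/1524955215 ≈ -0.66843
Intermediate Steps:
-9597/(-43045) - 31579/35427 = -9597*(-1/43045) - 31579*1/35427 = 9597/43045 - 31579/35427 = -1019325136/1524955215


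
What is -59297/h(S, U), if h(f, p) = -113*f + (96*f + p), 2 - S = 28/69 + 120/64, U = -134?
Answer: 32731944/71333 ≈ 458.86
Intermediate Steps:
S = -155/552 (S = 2 - (28/69 + 120/64) = 2 - (28*(1/69) + 120*(1/64)) = 2 - (28/69 + 15/8) = 2 - 1*1259/552 = 2 - 1259/552 = -155/552 ≈ -0.28080)
h(f, p) = p - 17*f (h(f, p) = -113*f + (p + 96*f) = p - 17*f)
-59297/h(S, U) = -59297/(-134 - 17*(-155/552)) = -59297/(-134 + 2635/552) = -59297/(-71333/552) = -59297*(-552/71333) = 32731944/71333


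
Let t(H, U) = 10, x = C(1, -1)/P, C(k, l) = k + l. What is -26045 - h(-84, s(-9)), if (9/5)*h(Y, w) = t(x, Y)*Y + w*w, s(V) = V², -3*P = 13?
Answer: -87670/3 ≈ -29223.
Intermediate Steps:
P = -13/3 (P = -⅓*13 = -13/3 ≈ -4.3333)
x = 0 (x = (1 - 1)/(-13/3) = 0*(-3/13) = 0)
h(Y, w) = 5*w²/9 + 50*Y/9 (h(Y, w) = 5*(10*Y + w*w)/9 = 5*(10*Y + w²)/9 = 5*(w² + 10*Y)/9 = 5*w²/9 + 50*Y/9)
-26045 - h(-84, s(-9)) = -26045 - (5*((-9)²)²/9 + (50/9)*(-84)) = -26045 - ((5/9)*81² - 1400/3) = -26045 - ((5/9)*6561 - 1400/3) = -26045 - (3645 - 1400/3) = -26045 - 1*9535/3 = -26045 - 9535/3 = -87670/3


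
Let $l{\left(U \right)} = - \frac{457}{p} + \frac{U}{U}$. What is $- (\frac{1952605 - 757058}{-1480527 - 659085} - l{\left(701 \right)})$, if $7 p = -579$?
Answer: $\frac{2925225283}{412945116} \approx 7.0838$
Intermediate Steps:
$p = - \frac{579}{7}$ ($p = \frac{1}{7} \left(-579\right) = - \frac{579}{7} \approx -82.714$)
$l{\left(U \right)} = \frac{3778}{579}$ ($l{\left(U \right)} = - \frac{457}{- \frac{579}{7}} + \frac{U}{U} = \left(-457\right) \left(- \frac{7}{579}\right) + 1 = \frac{3199}{579} + 1 = \frac{3778}{579}$)
$- (\frac{1952605 - 757058}{-1480527 - 659085} - l{\left(701 \right)}) = - (\frac{1952605 - 757058}{-1480527 - 659085} - \frac{3778}{579}) = - (\frac{1195547}{-2139612} - \frac{3778}{579}) = - (1195547 \left(- \frac{1}{2139612}\right) - \frac{3778}{579}) = - (- \frac{1195547}{2139612} - \frac{3778}{579}) = \left(-1\right) \left(- \frac{2925225283}{412945116}\right) = \frac{2925225283}{412945116}$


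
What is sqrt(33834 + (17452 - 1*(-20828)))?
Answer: sqrt(72114) ≈ 268.54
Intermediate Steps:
sqrt(33834 + (17452 - 1*(-20828))) = sqrt(33834 + (17452 + 20828)) = sqrt(33834 + 38280) = sqrt(72114)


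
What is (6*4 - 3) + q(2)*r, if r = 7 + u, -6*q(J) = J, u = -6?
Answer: 62/3 ≈ 20.667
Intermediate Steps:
q(J) = -J/6
r = 1 (r = 7 - 6 = 1)
(6*4 - 3) + q(2)*r = (6*4 - 3) - 1/6*2*1 = (24 - 3) - 1/3*1 = 21 - 1/3 = 62/3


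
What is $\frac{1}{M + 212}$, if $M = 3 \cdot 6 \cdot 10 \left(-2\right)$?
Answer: $- \frac{1}{148} \approx -0.0067568$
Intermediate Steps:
$M = -360$ ($M = 18 \cdot 10 \left(-2\right) = 180 \left(-2\right) = -360$)
$\frac{1}{M + 212} = \frac{1}{-360 + 212} = \frac{1}{-148} = - \frac{1}{148}$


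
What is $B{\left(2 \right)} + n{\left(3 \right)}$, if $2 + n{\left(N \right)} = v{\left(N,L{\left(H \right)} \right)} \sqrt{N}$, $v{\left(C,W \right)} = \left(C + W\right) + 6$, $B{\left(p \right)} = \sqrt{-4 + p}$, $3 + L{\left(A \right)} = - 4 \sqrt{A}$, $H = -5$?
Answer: $-2 + 6 \sqrt{3} + i \sqrt{2} - 4 i \sqrt{15} \approx 8.3923 - 14.078 i$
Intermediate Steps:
$L{\left(A \right)} = -3 - 4 \sqrt{A}$
$v{\left(C,W \right)} = 6 + C + W$
$n{\left(N \right)} = -2 + \sqrt{N} \left(3 + N - 4 i \sqrt{5}\right)$ ($n{\left(N \right)} = -2 + \left(6 + N - \left(3 + 4 \sqrt{-5}\right)\right) \sqrt{N} = -2 + \left(6 + N - \left(3 + 4 i \sqrt{5}\right)\right) \sqrt{N} = -2 + \left(3 + N - 4 i \sqrt{5}\right) \sqrt{N} = -2 + \sqrt{N} \left(3 + N - 4 i \sqrt{5}\right)$)
$B{\left(2 \right)} + n{\left(3 \right)} = \sqrt{-4 + 2} - \left(2 - \sqrt{3} \left(3 + 3 - 4 i \sqrt{5}\right)\right) = \sqrt{-2} - \left(2 - \sqrt{3} \left(6 - 4 i \sqrt{5}\right)\right) = i \sqrt{2} - \left(2 - \sqrt{3} \left(6 - 4 i \sqrt{5}\right)\right) = -2 + i \sqrt{2} + \sqrt{3} \left(6 - 4 i \sqrt{5}\right)$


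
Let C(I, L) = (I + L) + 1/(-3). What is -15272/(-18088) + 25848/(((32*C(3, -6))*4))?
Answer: -21610433/361760 ≈ -59.737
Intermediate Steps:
C(I, L) = -⅓ + I + L (C(I, L) = (I + L) - ⅓ = -⅓ + I + L)
-15272/(-18088) + 25848/(((32*C(3, -6))*4)) = -15272/(-18088) + 25848/(((32*(-⅓ + 3 - 6))*4)) = -15272*(-1/18088) + 25848/(((32*(-10/3))*4)) = 1909/2261 + 25848/((-320/3*4)) = 1909/2261 + 25848/(-1280/3) = 1909/2261 + 25848*(-3/1280) = 1909/2261 - 9693/160 = -21610433/361760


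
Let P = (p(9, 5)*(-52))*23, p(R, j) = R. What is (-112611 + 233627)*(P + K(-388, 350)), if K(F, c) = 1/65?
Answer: -84669933544/65 ≈ -1.3026e+9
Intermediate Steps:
P = -10764 (P = (9*(-52))*23 = -468*23 = -10764)
K(F, c) = 1/65
(-112611 + 233627)*(P + K(-388, 350)) = (-112611 + 233627)*(-10764 + 1/65) = 121016*(-699659/65) = -84669933544/65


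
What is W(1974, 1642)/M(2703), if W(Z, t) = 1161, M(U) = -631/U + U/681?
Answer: 712367541/2292166 ≈ 310.78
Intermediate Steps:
M(U) = -631/U + U/681 (M(U) = -631/U + U*(1/681) = -631/U + U/681)
W(1974, 1642)/M(2703) = 1161/(-631/2703 + (1/681)*2703) = 1161/(-631*1/2703 + 901/227) = 1161/(-631/2703 + 901/227) = 1161/(2292166/613581) = 1161*(613581/2292166) = 712367541/2292166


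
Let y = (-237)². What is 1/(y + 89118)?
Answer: 1/145287 ≈ 6.8829e-6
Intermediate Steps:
y = 56169
1/(y + 89118) = 1/(56169 + 89118) = 1/145287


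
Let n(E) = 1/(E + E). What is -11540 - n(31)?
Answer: -715481/62 ≈ -11540.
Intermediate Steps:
n(E) = 1/(2*E)
-11540 - n(31) = -11540 - 1/(2*31) = -11540 - 1*1/62 = -11540 - 1/62 = -715481/62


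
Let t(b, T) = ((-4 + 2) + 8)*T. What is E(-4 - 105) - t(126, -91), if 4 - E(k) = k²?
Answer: -11331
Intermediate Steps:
E(k) = 4 - k²
t(b, T) = 6*T (t(b, T) = (-2 + 8)*T = 6*T)
E(-4 - 105) - t(126, -91) = (4 - (-4 - 105)²) - 6*(-91) = (4 - 1*(-109)²) - 1*(-546) = (4 - 1*11881) + 546 = (4 - 11881) + 546 = -11877 + 546 = -11331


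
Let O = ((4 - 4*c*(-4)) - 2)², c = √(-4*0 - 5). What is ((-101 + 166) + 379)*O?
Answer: -566544 + 28416*I*√5 ≈ -5.6654e+5 + 63540.0*I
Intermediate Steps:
c = I*√5 (c = √(0 - 5) = √(-5) = I*√5 ≈ 2.2361*I)
O = (2 + 16*I*√5)² (O = ((4 - 4*I*√5*(-4)) - 2)² = ((4 + 16*I*√5) - 2)² = (2 + 16*I*√5)² ≈ -1276.0 + 143.11*I)
((-101 + 166) + 379)*O = ((-101 + 166) + 379)*(-1276 + 64*I*√5) = (65 + 379)*(-1276 + 64*I*√5) = 444*(-1276 + 64*I*√5) = -566544 + 28416*I*√5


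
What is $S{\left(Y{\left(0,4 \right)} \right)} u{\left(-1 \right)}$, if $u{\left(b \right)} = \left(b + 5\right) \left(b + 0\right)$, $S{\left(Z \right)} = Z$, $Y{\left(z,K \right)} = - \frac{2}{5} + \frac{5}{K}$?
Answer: $- \frac{17}{5} \approx -3.4$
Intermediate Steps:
$Y{\left(z,K \right)} = - \frac{2}{5} + \frac{5}{K}$ ($Y{\left(z,K \right)} = \left(-2\right) \frac{1}{5} + \frac{5}{K} = - \frac{2}{5} + \frac{5}{K}$)
$u{\left(b \right)} = b \left(5 + b\right)$ ($u{\left(b \right)} = \left(5 + b\right) b = b \left(5 + b\right)$)
$S{\left(Y{\left(0,4 \right)} \right)} u{\left(-1 \right)} = \left(- \frac{2}{5} + \frac{5}{4}\right) \left(- (5 - 1)\right) = \left(- \frac{2}{5} + 5 \cdot \frac{1}{4}\right) \left(\left(-1\right) 4\right) = \left(- \frac{2}{5} + \frac{5}{4}\right) \left(-4\right) = \frac{17}{20} \left(-4\right) = - \frac{17}{5}$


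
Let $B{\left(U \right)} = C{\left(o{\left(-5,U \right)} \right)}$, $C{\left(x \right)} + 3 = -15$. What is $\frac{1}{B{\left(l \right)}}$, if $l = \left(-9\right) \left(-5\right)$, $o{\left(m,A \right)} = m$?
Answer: $- \frac{1}{18} \approx -0.055556$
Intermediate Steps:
$C{\left(x \right)} = -18$ ($C{\left(x \right)} = -3 - 15 = -18$)
$l = 45$
$B{\left(U \right)} = -18$
$\frac{1}{B{\left(l \right)}} = \frac{1}{-18} = - \frac{1}{18}$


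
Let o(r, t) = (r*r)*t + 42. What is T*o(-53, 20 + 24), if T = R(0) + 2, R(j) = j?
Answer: 247276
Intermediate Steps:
o(r, t) = 42 + t*r² (o(r, t) = r²*t + 42 = t*r² + 42 = 42 + t*r²)
T = 2 (T = 0 + 2 = 2)
T*o(-53, 20 + 24) = 2*(42 + (20 + 24)*(-53)²) = 2*(42 + 44*2809) = 2*(42 + 123596) = 2*123638 = 247276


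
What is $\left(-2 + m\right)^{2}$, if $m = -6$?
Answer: $64$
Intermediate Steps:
$\left(-2 + m\right)^{2} = \left(-2 - 6\right)^{2} = \left(-8\right)^{2} = 64$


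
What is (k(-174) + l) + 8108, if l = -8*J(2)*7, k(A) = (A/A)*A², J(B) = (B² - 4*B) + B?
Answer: 38496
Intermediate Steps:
J(B) = B² - 3*B
k(A) = A² (k(A) = 1*A² = A²)
l = 112 (l = -16*(-3 + 2)*7 = -16*(-1)*7 = -8*(-2)*7 = 16*7 = 112)
(k(-174) + l) + 8108 = ((-174)² + 112) + 8108 = (30276 + 112) + 8108 = 30388 + 8108 = 38496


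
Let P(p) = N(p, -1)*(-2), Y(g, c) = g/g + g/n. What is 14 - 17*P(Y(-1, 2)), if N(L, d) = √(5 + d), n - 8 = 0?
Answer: 82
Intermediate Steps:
n = 8 (n = 8 + 0 = 8)
Y(g, c) = 1 + g/8 (Y(g, c) = g/g + g/8 = 1 + g*(⅛) = 1 + g/8)
P(p) = -4 (P(p) = √(5 - 1)*(-2) = √4*(-2) = 2*(-2) = -4)
14 - 17*P(Y(-1, 2)) = 14 - 17*(-4) = 14 + 68 = 82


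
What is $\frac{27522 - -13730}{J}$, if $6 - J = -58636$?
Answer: $\frac{20626}{29321} \approx 0.70345$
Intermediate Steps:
$J = 58642$ ($J = 6 - -58636 = 6 + 58636 = 58642$)
$\frac{27522 - -13730}{J} = \frac{27522 - -13730}{58642} = \left(27522 + 13730\right) \frac{1}{58642} = 41252 \cdot \frac{1}{58642} = \frac{20626}{29321}$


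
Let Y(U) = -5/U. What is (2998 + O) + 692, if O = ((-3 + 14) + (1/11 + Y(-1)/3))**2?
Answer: 4195651/1089 ≈ 3852.8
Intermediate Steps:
O = 177241/1089 (O = ((-3 + 14) + (1/11 - 5/(-1)/3))**2 = (11 + (1*(1/11) - 5*(-1)*(1/3)))**2 = (11 + (1/11 + 5*(1/3)))**2 = (11 + (1/11 + 5/3))**2 = (11 + 58/33)**2 = (421/33)**2 = 177241/1089 ≈ 162.76)
(2998 + O) + 692 = (2998 + 177241/1089) + 692 = 3442063/1089 + 692 = 4195651/1089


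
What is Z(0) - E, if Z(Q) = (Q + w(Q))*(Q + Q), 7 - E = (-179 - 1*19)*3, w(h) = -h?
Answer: -601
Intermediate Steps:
E = 601 (E = 7 - (-179 - 1*19)*3 = 7 - (-179 - 19)*3 = 7 - (-198)*3 = 7 - 1*(-594) = 7 + 594 = 601)
Z(Q) = 0 (Z(Q) = (Q - Q)*(Q + Q) = 0*(2*Q) = 0)
Z(0) - E = 0 - 1*601 = 0 - 601 = -601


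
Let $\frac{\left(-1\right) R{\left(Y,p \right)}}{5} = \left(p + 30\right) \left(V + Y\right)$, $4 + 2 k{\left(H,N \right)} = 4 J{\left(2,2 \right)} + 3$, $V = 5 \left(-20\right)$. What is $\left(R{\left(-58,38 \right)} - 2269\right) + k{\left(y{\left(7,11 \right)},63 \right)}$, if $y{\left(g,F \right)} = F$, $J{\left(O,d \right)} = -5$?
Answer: $\frac{102881}{2} \approx 51441.0$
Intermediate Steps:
$V = -100$
$k{\left(H,N \right)} = - \frac{21}{2}$ ($k{\left(H,N \right)} = -2 + \frac{4 \left(-5\right) + 3}{2} = -2 + \frac{-20 + 3}{2} = -2 + \frac{1}{2} \left(-17\right) = -2 - \frac{17}{2} = - \frac{21}{2}$)
$R{\left(Y,p \right)} = - 5 \left(-100 + Y\right) \left(30 + p\right)$ ($R{\left(Y,p \right)} = - 5 \left(p + 30\right) \left(-100 + Y\right) = - 5 \left(30 + p\right) \left(-100 + Y\right) = - 5 \left(-100 + Y\right) \left(30 + p\right)$)
$\left(R{\left(-58,38 \right)} - 2269\right) + k{\left(y{\left(7,11 \right)},63 \right)} = \left(\left(15000 - -8700 + 500 \cdot 38 - \left(-290\right) 38\right) - 2269\right) - \frac{21}{2} = \left(\left(15000 + 8700 + 19000 + 11020\right) + \left(-2978 + 709\right)\right) - \frac{21}{2} = \left(53720 - 2269\right) - \frac{21}{2} = 51451 - \frac{21}{2} = \frac{102881}{2}$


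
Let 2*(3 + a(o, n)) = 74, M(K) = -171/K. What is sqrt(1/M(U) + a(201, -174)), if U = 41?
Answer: sqrt(109687)/57 ≈ 5.8104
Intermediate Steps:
a(o, n) = 34 (a(o, n) = -3 + (1/2)*74 = -3 + 37 = 34)
sqrt(1/M(U) + a(201, -174)) = sqrt(1/(-171/41) + 34) = sqrt(-41/171 + 34) = sqrt(5773/171) = sqrt(109687)/57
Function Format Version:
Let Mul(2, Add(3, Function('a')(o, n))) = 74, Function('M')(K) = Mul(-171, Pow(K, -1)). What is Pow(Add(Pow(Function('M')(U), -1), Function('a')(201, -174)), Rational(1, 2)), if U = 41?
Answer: Mul(Rational(1, 57), Pow(109687, Rational(1, 2))) ≈ 5.8104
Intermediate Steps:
Function('a')(o, n) = 34 (Function('a')(o, n) = Add(-3, Mul(Rational(1, 2), 74)) = Add(-3, 37) = 34)
Pow(Add(Pow(Function('M')(U), -1), Function('a')(201, -174)), Rational(1, 2)) = Pow(Add(Pow(Mul(-171, Pow(41, -1)), -1), 34), Rational(1, 2)) = Pow(Add(Pow(Mul(-171, Rational(1, 41)), -1), 34), Rational(1, 2)) = Pow(Add(Pow(Rational(-171, 41), -1), 34), Rational(1, 2)) = Pow(Add(Rational(-41, 171), 34), Rational(1, 2)) = Pow(Rational(5773, 171), Rational(1, 2)) = Mul(Rational(1, 57), Pow(109687, Rational(1, 2)))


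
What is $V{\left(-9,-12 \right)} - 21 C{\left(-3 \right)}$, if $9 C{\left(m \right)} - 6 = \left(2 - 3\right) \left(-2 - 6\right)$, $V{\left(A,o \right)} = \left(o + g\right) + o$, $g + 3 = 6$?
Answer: $- \frac{161}{3} \approx -53.667$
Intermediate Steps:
$g = 3$ ($g = -3 + 6 = 3$)
$V{\left(A,o \right)} = 3 + 2 o$ ($V{\left(A,o \right)} = \left(o + 3\right) + o = \left(3 + o\right) + o = 3 + 2 o$)
$C{\left(m \right)} = \frac{14}{9}$ ($C{\left(m \right)} = \frac{2}{3} + \frac{\left(2 - 3\right) \left(-2 - 6\right)}{9} = \frac{2}{3} + \frac{\left(-1\right) \left(-8\right)}{9} = \frac{2}{3} + \frac{1}{9} \cdot 8 = \frac{2}{3} + \frac{8}{9} = \frac{14}{9}$)
$V{\left(-9,-12 \right)} - 21 C{\left(-3 \right)} = \left(3 + 2 \left(-12\right)\right) - \frac{98}{3} = \left(3 - 24\right) - \frac{98}{3} = -21 - \frac{98}{3} = - \frac{161}{3}$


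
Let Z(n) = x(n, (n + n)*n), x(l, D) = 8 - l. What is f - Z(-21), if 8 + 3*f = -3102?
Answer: -3197/3 ≈ -1065.7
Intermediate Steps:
f = -3110/3 (f = -8/3 + (⅓)*(-3102) = -8/3 - 1034 = -3110/3 ≈ -1036.7)
Z(n) = 8 - n
f - Z(-21) = -3110/3 - (8 - 1*(-21)) = -3110/3 - (8 + 21) = -3110/3 - 1*29 = -3110/3 - 29 = -3197/3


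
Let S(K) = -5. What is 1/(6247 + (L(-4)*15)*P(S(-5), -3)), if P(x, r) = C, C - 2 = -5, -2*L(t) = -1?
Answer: 2/12449 ≈ 0.00016066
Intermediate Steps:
L(t) = ½ (L(t) = -½*(-1) = ½)
C = -3 (C = 2 - 5 = -3)
P(x, r) = -3
1/(6247 + (L(-4)*15)*P(S(-5), -3)) = 1/(6247 + ((½)*15)*(-3)) = 1/(6247 + (15/2)*(-3)) = 1/(6247 - 45/2) = 1/(12449/2) = 2/12449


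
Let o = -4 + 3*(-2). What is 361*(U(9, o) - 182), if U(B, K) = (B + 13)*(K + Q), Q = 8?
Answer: -81586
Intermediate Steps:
o = -10 (o = -4 - 6 = -10)
U(B, K) = (8 + K)*(13 + B) (U(B, K) = (B + 13)*(K + 8) = (13 + B)*(8 + K) = (8 + K)*(13 + B))
361*(U(9, o) - 182) = 361*((104 + 8*9 + 13*(-10) + 9*(-10)) - 182) = 361*((104 + 72 - 130 - 90) - 182) = 361*(-44 - 182) = 361*(-226) = -81586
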